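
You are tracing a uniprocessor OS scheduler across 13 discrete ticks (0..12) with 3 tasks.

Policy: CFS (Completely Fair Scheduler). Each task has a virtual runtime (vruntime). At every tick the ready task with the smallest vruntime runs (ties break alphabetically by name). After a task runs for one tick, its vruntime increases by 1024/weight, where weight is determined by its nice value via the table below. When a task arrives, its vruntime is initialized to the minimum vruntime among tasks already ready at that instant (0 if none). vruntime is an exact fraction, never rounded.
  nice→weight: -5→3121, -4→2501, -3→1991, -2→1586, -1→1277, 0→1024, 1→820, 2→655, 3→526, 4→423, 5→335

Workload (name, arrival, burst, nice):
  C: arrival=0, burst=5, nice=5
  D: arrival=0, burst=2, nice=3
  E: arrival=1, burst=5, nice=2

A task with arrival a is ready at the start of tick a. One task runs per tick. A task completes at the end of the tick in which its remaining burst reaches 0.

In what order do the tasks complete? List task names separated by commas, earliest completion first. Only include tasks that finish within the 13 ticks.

t=0: vr[C=0 D=0] → run C
t=1: vr[C=1024/335 D=0 E=0] → run D
t=2: vr[C=1024/335 D=512/263 E=0] → run E
t=3: vr[C=1024/335 D=512/263 E=1024/655] → run E
t=4: vr[C=1024/335 D=512/263 E=2048/655] → run D
t=5: vr[C=1024/335 E=2048/655] → run C
t=6: vr[C=2048/335 E=2048/655] → run E
t=7: vr[C=2048/335 E=3072/655] → run E
t=8: vr[C=2048/335 E=4096/655] → run C
t=9: vr[C=3072/335 E=4096/655] → run E
t=10: vr[C=3072/335] → run C
t=11: vr[C=4096/335] → run C
t=12: (idle)

completion order = D, E, C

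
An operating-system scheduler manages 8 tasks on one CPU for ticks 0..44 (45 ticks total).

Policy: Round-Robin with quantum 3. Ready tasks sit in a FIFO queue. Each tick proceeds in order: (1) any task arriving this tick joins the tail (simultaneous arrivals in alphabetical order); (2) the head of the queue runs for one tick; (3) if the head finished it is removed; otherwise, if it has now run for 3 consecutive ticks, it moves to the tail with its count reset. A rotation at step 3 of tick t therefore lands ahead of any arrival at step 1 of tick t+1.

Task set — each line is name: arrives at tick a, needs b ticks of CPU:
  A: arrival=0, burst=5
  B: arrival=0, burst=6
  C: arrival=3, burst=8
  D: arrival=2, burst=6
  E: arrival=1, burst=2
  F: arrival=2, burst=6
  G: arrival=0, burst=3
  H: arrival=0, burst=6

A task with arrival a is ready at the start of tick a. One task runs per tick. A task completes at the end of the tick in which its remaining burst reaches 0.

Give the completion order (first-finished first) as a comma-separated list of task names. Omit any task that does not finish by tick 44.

t=0: queue=[A,B,G,H] q_used=0 → run A
t=1: queue=[A,B,G,H,E] q_used=1 → run A
t=2: queue=[A,B,G,H,E,D,F] q_used=2 → run A
t=3: queue=[B,G,H,E,D,F,A,C] q_used=0 → run B
t=4: queue=[B,G,H,E,D,F,A,C] q_used=1 → run B
t=5: queue=[B,G,H,E,D,F,A,C] q_used=2 → run B
t=6: queue=[G,H,E,D,F,A,C,B] q_used=0 → run G
t=7: queue=[G,H,E,D,F,A,C,B] q_used=1 → run G
t=8: queue=[G,H,E,D,F,A,C,B] q_used=2 → run G
t=9: queue=[H,E,D,F,A,C,B] q_used=0 → run H
t=10: queue=[H,E,D,F,A,C,B] q_used=1 → run H
t=11: queue=[H,E,D,F,A,C,B] q_used=2 → run H
t=12: queue=[E,D,F,A,C,B,H] q_used=0 → run E
t=13: queue=[E,D,F,A,C,B,H] q_used=1 → run E
t=14: queue=[D,F,A,C,B,H] q_used=0 → run D
t=15: queue=[D,F,A,C,B,H] q_used=1 → run D
t=16: queue=[D,F,A,C,B,H] q_used=2 → run D
t=17: queue=[F,A,C,B,H,D] q_used=0 → run F
t=18: queue=[F,A,C,B,H,D] q_used=1 → run F
t=19: queue=[F,A,C,B,H,D] q_used=2 → run F
t=20: queue=[A,C,B,H,D,F] q_used=0 → run A
t=21: queue=[A,C,B,H,D,F] q_used=1 → run A
t=22: queue=[C,B,H,D,F] q_used=0 → run C
t=23: queue=[C,B,H,D,F] q_used=1 → run C
t=24: queue=[C,B,H,D,F] q_used=2 → run C
t=25: queue=[B,H,D,F,C] q_used=0 → run B
t=26: queue=[B,H,D,F,C] q_used=1 → run B
t=27: queue=[B,H,D,F,C] q_used=2 → run B
t=28: queue=[H,D,F,C] q_used=0 → run H
t=29: queue=[H,D,F,C] q_used=1 → run H
t=30: queue=[H,D,F,C] q_used=2 → run H
t=31: queue=[D,F,C] q_used=0 → run D
t=32: queue=[D,F,C] q_used=1 → run D
t=33: queue=[D,F,C] q_used=2 → run D
t=34: queue=[F,C] q_used=0 → run F
t=35: queue=[F,C] q_used=1 → run F
t=36: queue=[F,C] q_used=2 → run F
t=37: queue=[C] q_used=0 → run C
t=38: queue=[C] q_used=1 → run C
t=39: queue=[C] q_used=2 → run C
t=40: queue=[C] q_used=0 → run C
t=41: queue=[C] q_used=1 → run C
t=42: (idle)
t=43: (idle)
t=44: (idle)

completion order = G, E, A, B, H, D, F, C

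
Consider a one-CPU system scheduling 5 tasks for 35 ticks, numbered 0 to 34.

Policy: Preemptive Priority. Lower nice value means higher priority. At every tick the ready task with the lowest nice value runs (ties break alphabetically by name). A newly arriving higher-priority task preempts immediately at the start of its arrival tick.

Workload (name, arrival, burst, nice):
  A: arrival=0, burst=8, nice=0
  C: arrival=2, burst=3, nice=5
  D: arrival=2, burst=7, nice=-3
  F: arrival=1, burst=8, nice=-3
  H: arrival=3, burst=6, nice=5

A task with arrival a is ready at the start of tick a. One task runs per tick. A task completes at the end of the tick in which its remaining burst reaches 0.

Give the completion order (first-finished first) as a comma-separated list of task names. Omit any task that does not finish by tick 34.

t=0: ready={A} → run A
t=1: ready={A,F} → run F
t=2: ready={A,C,D,F} → run D
t=3: ready={A,C,D,F,H} → run D
t=4: ready={A,C,D,F,H} → run D
t=5: ready={A,C,D,F,H} → run D
t=6: ready={A,C,D,F,H} → run D
t=7: ready={A,C,D,F,H} → run D
t=8: ready={A,C,D,F,H} → run D
t=9: ready={A,C,F,H} → run F
t=10: ready={A,C,F,H} → run F
t=11: ready={A,C,F,H} → run F
t=12: ready={A,C,F,H} → run F
t=13: ready={A,C,F,H} → run F
t=14: ready={A,C,F,H} → run F
t=15: ready={A,C,F,H} → run F
t=16: ready={A,C,H} → run A
t=17: ready={A,C,H} → run A
t=18: ready={A,C,H} → run A
t=19: ready={A,C,H} → run A
t=20: ready={A,C,H} → run A
t=21: ready={A,C,H} → run A
t=22: ready={A,C,H} → run A
t=23: ready={C,H} → run C
t=24: ready={C,H} → run C
t=25: ready={C,H} → run C
t=26: ready={H} → run H
t=27: ready={H} → run H
t=28: ready={H} → run H
t=29: ready={H} → run H
t=30: ready={H} → run H
t=31: ready={H} → run H
t=32: (idle)
t=33: (idle)
t=34: (idle)

completion order = D, F, A, C, H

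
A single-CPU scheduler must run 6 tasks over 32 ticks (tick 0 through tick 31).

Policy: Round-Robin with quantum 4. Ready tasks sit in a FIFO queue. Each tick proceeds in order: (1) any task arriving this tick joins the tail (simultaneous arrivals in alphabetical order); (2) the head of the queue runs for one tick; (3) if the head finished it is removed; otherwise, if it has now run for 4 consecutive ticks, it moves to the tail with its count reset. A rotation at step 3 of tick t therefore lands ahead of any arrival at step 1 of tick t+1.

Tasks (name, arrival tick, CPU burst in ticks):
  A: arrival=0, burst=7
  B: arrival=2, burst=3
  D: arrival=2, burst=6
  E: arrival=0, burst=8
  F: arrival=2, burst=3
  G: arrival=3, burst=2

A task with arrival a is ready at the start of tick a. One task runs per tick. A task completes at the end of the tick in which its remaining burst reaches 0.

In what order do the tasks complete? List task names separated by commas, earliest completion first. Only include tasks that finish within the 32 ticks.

completion order = B, F, G, A, E, D

t=0: queue=[A,E] q_used=0 → run A
t=1: queue=[A,E] q_used=1 → run A
t=2: queue=[A,E,B,D,F] q_used=2 → run A
t=3: queue=[A,E,B,D,F,G] q_used=3 → run A
t=4: queue=[E,B,D,F,G,A] q_used=0 → run E
t=5: queue=[E,B,D,F,G,A] q_used=1 → run E
t=6: queue=[E,B,D,F,G,A] q_used=2 → run E
t=7: queue=[E,B,D,F,G,A] q_used=3 → run E
t=8: queue=[B,D,F,G,A,E] q_used=0 → run B
t=9: queue=[B,D,F,G,A,E] q_used=1 → run B
t=10: queue=[B,D,F,G,A,E] q_used=2 → run B
t=11: queue=[D,F,G,A,E] q_used=0 → run D
t=12: queue=[D,F,G,A,E] q_used=1 → run D
t=13: queue=[D,F,G,A,E] q_used=2 → run D
t=14: queue=[D,F,G,A,E] q_used=3 → run D
t=15: queue=[F,G,A,E,D] q_used=0 → run F
t=16: queue=[F,G,A,E,D] q_used=1 → run F
t=17: queue=[F,G,A,E,D] q_used=2 → run F
t=18: queue=[G,A,E,D] q_used=0 → run G
t=19: queue=[G,A,E,D] q_used=1 → run G
t=20: queue=[A,E,D] q_used=0 → run A
t=21: queue=[A,E,D] q_used=1 → run A
t=22: queue=[A,E,D] q_used=2 → run A
t=23: queue=[E,D] q_used=0 → run E
t=24: queue=[E,D] q_used=1 → run E
t=25: queue=[E,D] q_used=2 → run E
t=26: queue=[E,D] q_used=3 → run E
t=27: queue=[D] q_used=0 → run D
t=28: queue=[D] q_used=1 → run D
t=29: (idle)
t=30: (idle)
t=31: (idle)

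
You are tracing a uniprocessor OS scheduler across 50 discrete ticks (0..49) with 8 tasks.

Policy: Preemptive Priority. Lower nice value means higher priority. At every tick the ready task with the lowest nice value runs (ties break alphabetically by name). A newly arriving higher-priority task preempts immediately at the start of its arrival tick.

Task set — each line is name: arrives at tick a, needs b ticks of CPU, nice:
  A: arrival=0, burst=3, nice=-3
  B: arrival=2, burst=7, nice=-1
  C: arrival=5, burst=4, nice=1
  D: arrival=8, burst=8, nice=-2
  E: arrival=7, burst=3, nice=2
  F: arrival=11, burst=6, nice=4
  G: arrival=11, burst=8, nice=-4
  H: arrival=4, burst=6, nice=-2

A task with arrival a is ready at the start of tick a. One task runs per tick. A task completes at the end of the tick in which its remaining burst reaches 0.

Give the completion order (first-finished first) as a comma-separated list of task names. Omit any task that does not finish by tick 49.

completion order = A, G, D, H, B, C, E, F

t=0: ready={A} → run A
t=1: ready={A} → run A
t=2: ready={A,B} → run A
t=3: ready={B} → run B
t=4: ready={B,H} → run H
t=5: ready={B,C,H} → run H
t=6: ready={B,C,H} → run H
t=7: ready={B,C,E,H} → run H
t=8: ready={B,C,D,E,H} → run D
t=9: ready={B,C,D,E,H} → run D
t=10: ready={B,C,D,E,H} → run D
t=11: ready={B,C,D,E,F,G,H} → run G
t=12: ready={B,C,D,E,F,G,H} → run G
t=13: ready={B,C,D,E,F,G,H} → run G
t=14: ready={B,C,D,E,F,G,H} → run G
t=15: ready={B,C,D,E,F,G,H} → run G
t=16: ready={B,C,D,E,F,G,H} → run G
t=17: ready={B,C,D,E,F,G,H} → run G
t=18: ready={B,C,D,E,F,G,H} → run G
t=19: ready={B,C,D,E,F,H} → run D
t=20: ready={B,C,D,E,F,H} → run D
t=21: ready={B,C,D,E,F,H} → run D
t=22: ready={B,C,D,E,F,H} → run D
t=23: ready={B,C,D,E,F,H} → run D
t=24: ready={B,C,E,F,H} → run H
t=25: ready={B,C,E,F,H} → run H
t=26: ready={B,C,E,F} → run B
t=27: ready={B,C,E,F} → run B
t=28: ready={B,C,E,F} → run B
t=29: ready={B,C,E,F} → run B
t=30: ready={B,C,E,F} → run B
t=31: ready={B,C,E,F} → run B
t=32: ready={C,E,F} → run C
t=33: ready={C,E,F} → run C
t=34: ready={C,E,F} → run C
t=35: ready={C,E,F} → run C
t=36: ready={E,F} → run E
t=37: ready={E,F} → run E
t=38: ready={E,F} → run E
t=39: ready={F} → run F
t=40: ready={F} → run F
t=41: ready={F} → run F
t=42: ready={F} → run F
t=43: ready={F} → run F
t=44: ready={F} → run F
t=45: (idle)
t=46: (idle)
t=47: (idle)
t=48: (idle)
t=49: (idle)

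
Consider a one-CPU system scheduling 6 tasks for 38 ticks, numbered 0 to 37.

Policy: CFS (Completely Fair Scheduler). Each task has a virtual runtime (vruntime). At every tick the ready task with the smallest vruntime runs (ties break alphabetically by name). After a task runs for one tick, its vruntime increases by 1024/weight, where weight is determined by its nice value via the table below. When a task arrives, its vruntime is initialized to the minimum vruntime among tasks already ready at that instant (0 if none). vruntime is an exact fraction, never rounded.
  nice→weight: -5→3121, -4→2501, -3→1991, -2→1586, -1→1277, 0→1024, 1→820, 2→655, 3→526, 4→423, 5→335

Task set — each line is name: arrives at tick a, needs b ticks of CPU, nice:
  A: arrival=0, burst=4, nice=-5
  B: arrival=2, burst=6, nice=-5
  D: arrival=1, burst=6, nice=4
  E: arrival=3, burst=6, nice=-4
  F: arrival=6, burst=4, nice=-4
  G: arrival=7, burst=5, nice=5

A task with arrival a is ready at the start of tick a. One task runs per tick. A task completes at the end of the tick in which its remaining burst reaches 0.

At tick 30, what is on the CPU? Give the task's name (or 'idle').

t=0: vr[A=0] → run A
t=1: vr[A=1024/3121 D=1024/3121] → run A
t=2: vr[A=2048/3121 B=1024/3121 D=1024/3121] → run B
t=3: vr[A=2048/3121 B=2048/3121 D=1024/3121 E=1024/3121] → run D
t=4: vr[A=2048/3121 B=2048/3121 D=3629056/1320183 E=1024/3121] → run E
t=5: vr[A=2048/3121 B=2048/3121 D=3629056/1320183 E=5756928/7805621] → run A
t=6: vr[A=3072/3121 B=2048/3121 D=3629056/1320183 E=5756928/7805621 F=2048/3121] → run B
t=7: vr[A=3072/3121 B=3072/3121 D=3629056/1320183 E=5756928/7805621 F=2048/3121 G=2048/3121] → run F
t=8: vr[A=3072/3121 B=3072/3121 D=3629056/1320183 E=5756928/7805621 F=8317952/7805621 G=2048/3121] → run G
t=9: vr[A=3072/3121 B=3072/3121 D=3629056/1320183 E=5756928/7805621 F=8317952/7805621 G=3881984/1045535] → run E
t=10: vr[A=3072/3121 B=3072/3121 D=3629056/1320183 E=8952832/7805621 F=8317952/7805621 G=3881984/1045535] → run A
t=11: vr[B=3072/3121 D=3629056/1320183 E=8952832/7805621 F=8317952/7805621 G=3881984/1045535] → run B
t=12: vr[B=4096/3121 D=3629056/1320183 E=8952832/7805621 F=8317952/7805621 G=3881984/1045535] → run F
t=13: vr[B=4096/3121 D=3629056/1320183 E=8952832/7805621 F=11513856/7805621 G=3881984/1045535] → run E
t=14: vr[B=4096/3121 D=3629056/1320183 E=12148736/7805621 F=11513856/7805621 G=3881984/1045535] → run B
t=15: vr[B=5120/3121 D=3629056/1320183 E=12148736/7805621 F=11513856/7805621 G=3881984/1045535] → run F
t=16: vr[B=5120/3121 D=3629056/1320183 E=12148736/7805621 F=14709760/7805621 G=3881984/1045535] → run E
t=17: vr[B=5120/3121 D=3629056/1320183 E=15344640/7805621 F=14709760/7805621 G=3881984/1045535] → run B
t=18: vr[B=6144/3121 D=3629056/1320183 E=15344640/7805621 F=14709760/7805621 G=3881984/1045535] → run F
t=19: vr[B=6144/3121 D=3629056/1320183 E=15344640/7805621 G=3881984/1045535] → run E
t=20: vr[B=6144/3121 D=3629056/1320183 E=18540544/7805621 G=3881984/1045535] → run B
t=21: vr[D=3629056/1320183 E=18540544/7805621 G=3881984/1045535] → run E
t=22: vr[D=3629056/1320183 G=3881984/1045535] → run D
t=23: vr[D=6824960/1320183 G=3881984/1045535] → run G
t=24: vr[D=6824960/1320183 G=7077888/1045535] → run D
t=25: vr[D=3340288/440061 G=7077888/1045535] → run G
t=26: vr[D=3340288/440061 G=10273792/1045535] → run D
t=27: vr[D=13216768/1320183 G=10273792/1045535] → run G
t=28: vr[D=13216768/1320183 G=13469696/1045535] → run D
t=29: vr[D=16412672/1320183 G=13469696/1045535] → run D
t=30: vr[G=13469696/1045535] → run G
t=31: (idle)
t=32: (idle)
t=33: (idle)
t=34: (idle)
t=35: (idle)
t=36: (idle)
t=37: (idle)

running at tick 30 = G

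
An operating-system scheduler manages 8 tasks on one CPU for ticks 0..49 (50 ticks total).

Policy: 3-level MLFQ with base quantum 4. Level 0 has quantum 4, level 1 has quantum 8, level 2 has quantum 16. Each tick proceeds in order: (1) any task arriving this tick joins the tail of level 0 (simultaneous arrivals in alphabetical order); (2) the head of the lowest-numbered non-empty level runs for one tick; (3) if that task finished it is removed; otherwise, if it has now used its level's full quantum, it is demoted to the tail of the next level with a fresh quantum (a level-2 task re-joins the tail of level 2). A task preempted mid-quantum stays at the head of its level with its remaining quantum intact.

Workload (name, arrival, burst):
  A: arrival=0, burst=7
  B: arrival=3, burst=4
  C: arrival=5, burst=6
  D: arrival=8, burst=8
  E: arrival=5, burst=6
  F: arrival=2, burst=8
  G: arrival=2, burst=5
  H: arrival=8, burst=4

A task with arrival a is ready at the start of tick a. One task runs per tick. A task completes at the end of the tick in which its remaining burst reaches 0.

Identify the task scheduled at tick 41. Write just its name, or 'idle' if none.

running at tick 41 = C

t=0: L0/L1/L2 = A/-/- → run A
t=1: L0/L1/L2 = A/-/- → run A
t=2: L0/L1/L2 = AFG/-/- → run A
t=3: L0/L1/L2 = AFGB/-/- → run A
t=4: L0/L1/L2 = FGB/A/- → run F
t=5: L0/L1/L2 = FGBCE/A/- → run F
t=6: L0/L1/L2 = FGBCE/A/- → run F
t=7: L0/L1/L2 = FGBCE/A/- → run F
t=8: L0/L1/L2 = GBCEDH/AF/- → run G
t=9: L0/L1/L2 = GBCEDH/AF/- → run G
t=10: L0/L1/L2 = GBCEDH/AF/- → run G
t=11: L0/L1/L2 = GBCEDH/AF/- → run G
t=12: L0/L1/L2 = BCEDH/AFG/- → run B
t=13: L0/L1/L2 = BCEDH/AFG/- → run B
t=14: L0/L1/L2 = BCEDH/AFG/- → run B
t=15: L0/L1/L2 = BCEDH/AFG/- → run B
t=16: L0/L1/L2 = CEDH/AFG/- → run C
t=17: L0/L1/L2 = CEDH/AFG/- → run C
t=18: L0/L1/L2 = CEDH/AFG/- → run C
t=19: L0/L1/L2 = CEDH/AFG/- → run C
t=20: L0/L1/L2 = EDH/AFGC/- → run E
t=21: L0/L1/L2 = EDH/AFGC/- → run E
t=22: L0/L1/L2 = EDH/AFGC/- → run E
t=23: L0/L1/L2 = EDH/AFGC/- → run E
t=24: L0/L1/L2 = DH/AFGCE/- → run D
t=25: L0/L1/L2 = DH/AFGCE/- → run D
t=26: L0/L1/L2 = DH/AFGCE/- → run D
t=27: L0/L1/L2 = DH/AFGCE/- → run D
t=28: L0/L1/L2 = H/AFGCED/- → run H
t=29: L0/L1/L2 = H/AFGCED/- → run H
t=30: L0/L1/L2 = H/AFGCED/- → run H
t=31: L0/L1/L2 = H/AFGCED/- → run H
t=32: L0/L1/L2 = -/AFGCED/- → run A
t=33: L0/L1/L2 = -/AFGCED/- → run A
t=34: L0/L1/L2 = -/AFGCED/- → run A
t=35: L0/L1/L2 = -/FGCED/- → run F
t=36: L0/L1/L2 = -/FGCED/- → run F
t=37: L0/L1/L2 = -/FGCED/- → run F
t=38: L0/L1/L2 = -/FGCED/- → run F
t=39: L0/L1/L2 = -/GCED/- → run G
t=40: L0/L1/L2 = -/CED/- → run C
t=41: L0/L1/L2 = -/CED/- → run C
t=42: L0/L1/L2 = -/ED/- → run E
t=43: L0/L1/L2 = -/ED/- → run E
t=44: L0/L1/L2 = -/D/- → run D
t=45: L0/L1/L2 = -/D/- → run D
t=46: L0/L1/L2 = -/D/- → run D
t=47: L0/L1/L2 = -/D/- → run D
t=48: (idle)
t=49: (idle)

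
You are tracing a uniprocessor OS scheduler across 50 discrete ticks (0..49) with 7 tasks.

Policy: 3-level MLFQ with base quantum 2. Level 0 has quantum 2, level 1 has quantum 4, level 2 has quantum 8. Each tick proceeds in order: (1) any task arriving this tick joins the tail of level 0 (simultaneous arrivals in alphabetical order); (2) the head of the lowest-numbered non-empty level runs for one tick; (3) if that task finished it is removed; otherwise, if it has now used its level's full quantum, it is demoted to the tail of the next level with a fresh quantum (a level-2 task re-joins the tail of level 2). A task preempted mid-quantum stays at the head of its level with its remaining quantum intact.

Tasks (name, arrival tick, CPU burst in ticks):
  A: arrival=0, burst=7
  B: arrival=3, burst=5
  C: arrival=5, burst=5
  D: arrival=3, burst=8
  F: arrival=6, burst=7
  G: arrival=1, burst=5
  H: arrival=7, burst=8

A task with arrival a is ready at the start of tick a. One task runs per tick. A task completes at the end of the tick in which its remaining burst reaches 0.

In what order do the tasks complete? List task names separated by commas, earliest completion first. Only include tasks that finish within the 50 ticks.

t=0: L0/L1/L2 = A/-/- → run A
t=1: L0/L1/L2 = AG/-/- → run A
t=2: L0/L1/L2 = G/A/- → run G
t=3: L0/L1/L2 = GBD/A/- → run G
t=4: L0/L1/L2 = BD/AG/- → run B
t=5: L0/L1/L2 = BDC/AG/- → run B
t=6: L0/L1/L2 = DCF/AGB/- → run D
t=7: L0/L1/L2 = DCFH/AGB/- → run D
t=8: L0/L1/L2 = CFH/AGBD/- → run C
t=9: L0/L1/L2 = CFH/AGBD/- → run C
t=10: L0/L1/L2 = FH/AGBDC/- → run F
t=11: L0/L1/L2 = FH/AGBDC/- → run F
t=12: L0/L1/L2 = H/AGBDCF/- → run H
t=13: L0/L1/L2 = H/AGBDCF/- → run H
t=14: L0/L1/L2 = -/AGBDCFH/- → run A
t=15: L0/L1/L2 = -/AGBDCFH/- → run A
t=16: L0/L1/L2 = -/AGBDCFH/- → run A
t=17: L0/L1/L2 = -/AGBDCFH/- → run A
t=18: L0/L1/L2 = -/GBDCFH/A → run G
t=19: L0/L1/L2 = -/GBDCFH/A → run G
t=20: L0/L1/L2 = -/GBDCFH/A → run G
t=21: L0/L1/L2 = -/BDCFH/A → run B
t=22: L0/L1/L2 = -/BDCFH/A → run B
t=23: L0/L1/L2 = -/BDCFH/A → run B
t=24: L0/L1/L2 = -/DCFH/A → run D
t=25: L0/L1/L2 = -/DCFH/A → run D
t=26: L0/L1/L2 = -/DCFH/A → run D
t=27: L0/L1/L2 = -/DCFH/A → run D
t=28: L0/L1/L2 = -/CFH/AD → run C
t=29: L0/L1/L2 = -/CFH/AD → run C
t=30: L0/L1/L2 = -/CFH/AD → run C
t=31: L0/L1/L2 = -/FH/AD → run F
t=32: L0/L1/L2 = -/FH/AD → run F
t=33: L0/L1/L2 = -/FH/AD → run F
t=34: L0/L1/L2 = -/FH/AD → run F
t=35: L0/L1/L2 = -/H/ADF → run H
t=36: L0/L1/L2 = -/H/ADF → run H
t=37: L0/L1/L2 = -/H/ADF → run H
t=38: L0/L1/L2 = -/H/ADF → run H
t=39: L0/L1/L2 = -/-/ADFH → run A
t=40: L0/L1/L2 = -/-/DFH → run D
t=41: L0/L1/L2 = -/-/DFH → run D
t=42: L0/L1/L2 = -/-/FH → run F
t=43: L0/L1/L2 = -/-/H → run H
t=44: L0/L1/L2 = -/-/H → run H
t=45: (idle)
t=46: (idle)
t=47: (idle)
t=48: (idle)
t=49: (idle)

completion order = G, B, C, A, D, F, H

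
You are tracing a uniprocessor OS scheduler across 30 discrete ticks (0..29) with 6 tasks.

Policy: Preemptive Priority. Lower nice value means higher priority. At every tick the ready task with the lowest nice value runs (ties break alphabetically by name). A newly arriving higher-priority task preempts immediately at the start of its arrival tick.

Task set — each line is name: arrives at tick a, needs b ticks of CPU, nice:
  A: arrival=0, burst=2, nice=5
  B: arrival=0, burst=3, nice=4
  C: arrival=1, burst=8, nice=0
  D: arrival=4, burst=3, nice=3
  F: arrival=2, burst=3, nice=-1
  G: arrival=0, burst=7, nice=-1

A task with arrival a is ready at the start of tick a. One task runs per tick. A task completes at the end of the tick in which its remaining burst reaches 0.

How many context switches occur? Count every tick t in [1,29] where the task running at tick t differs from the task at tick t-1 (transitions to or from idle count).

t=0: ready={A,B,G} → run G
t=1: ready={A,B,C,G} → run G
t=2: ready={A,B,C,F,G} → run F
t=3: ready={A,B,C,F,G} → run F
t=4: ready={A,B,C,D,F,G} → run F
t=5: ready={A,B,C,D,G} → run G
t=6: ready={A,B,C,D,G} → run G
t=7: ready={A,B,C,D,G} → run G
t=8: ready={A,B,C,D,G} → run G
t=9: ready={A,B,C,D,G} → run G
t=10: ready={A,B,C,D} → run C
t=11: ready={A,B,C,D} → run C
t=12: ready={A,B,C,D} → run C
t=13: ready={A,B,C,D} → run C
t=14: ready={A,B,C,D} → run C
t=15: ready={A,B,C,D} → run C
t=16: ready={A,B,C,D} → run C
t=17: ready={A,B,C,D} → run C
t=18: ready={A,B,D} → run D
t=19: ready={A,B,D} → run D
t=20: ready={A,B,D} → run D
t=21: ready={A,B} → run B
t=22: ready={A,B} → run B
t=23: ready={A,B} → run B
t=24: ready={A} → run A
t=25: ready={A} → run A
t=26: (idle)
t=27: (idle)
t=28: (idle)
t=29: (idle)

context switches = 7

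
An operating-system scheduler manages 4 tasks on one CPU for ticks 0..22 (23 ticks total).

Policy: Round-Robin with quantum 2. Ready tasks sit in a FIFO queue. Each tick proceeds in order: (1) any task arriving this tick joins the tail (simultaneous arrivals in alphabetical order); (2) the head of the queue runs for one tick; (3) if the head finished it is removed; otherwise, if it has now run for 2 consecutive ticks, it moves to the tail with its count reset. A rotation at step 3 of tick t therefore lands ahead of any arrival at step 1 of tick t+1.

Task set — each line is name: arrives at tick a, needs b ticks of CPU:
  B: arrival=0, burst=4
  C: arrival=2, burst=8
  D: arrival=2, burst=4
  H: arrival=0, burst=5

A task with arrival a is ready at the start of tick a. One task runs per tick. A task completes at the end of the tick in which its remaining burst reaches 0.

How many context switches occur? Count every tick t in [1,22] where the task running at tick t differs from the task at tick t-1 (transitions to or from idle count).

context switches = 10

t=0: queue=[B,H] q_used=0 → run B
t=1: queue=[B,H] q_used=1 → run B
t=2: queue=[H,B,C,D] q_used=0 → run H
t=3: queue=[H,B,C,D] q_used=1 → run H
t=4: queue=[B,C,D,H] q_used=0 → run B
t=5: queue=[B,C,D,H] q_used=1 → run B
t=6: queue=[C,D,H] q_used=0 → run C
t=7: queue=[C,D,H] q_used=1 → run C
t=8: queue=[D,H,C] q_used=0 → run D
t=9: queue=[D,H,C] q_used=1 → run D
t=10: queue=[H,C,D] q_used=0 → run H
t=11: queue=[H,C,D] q_used=1 → run H
t=12: queue=[C,D,H] q_used=0 → run C
t=13: queue=[C,D,H] q_used=1 → run C
t=14: queue=[D,H,C] q_used=0 → run D
t=15: queue=[D,H,C] q_used=1 → run D
t=16: queue=[H,C] q_used=0 → run H
t=17: queue=[C] q_used=0 → run C
t=18: queue=[C] q_used=1 → run C
t=19: queue=[C] q_used=0 → run C
t=20: queue=[C] q_used=1 → run C
t=21: (idle)
t=22: (idle)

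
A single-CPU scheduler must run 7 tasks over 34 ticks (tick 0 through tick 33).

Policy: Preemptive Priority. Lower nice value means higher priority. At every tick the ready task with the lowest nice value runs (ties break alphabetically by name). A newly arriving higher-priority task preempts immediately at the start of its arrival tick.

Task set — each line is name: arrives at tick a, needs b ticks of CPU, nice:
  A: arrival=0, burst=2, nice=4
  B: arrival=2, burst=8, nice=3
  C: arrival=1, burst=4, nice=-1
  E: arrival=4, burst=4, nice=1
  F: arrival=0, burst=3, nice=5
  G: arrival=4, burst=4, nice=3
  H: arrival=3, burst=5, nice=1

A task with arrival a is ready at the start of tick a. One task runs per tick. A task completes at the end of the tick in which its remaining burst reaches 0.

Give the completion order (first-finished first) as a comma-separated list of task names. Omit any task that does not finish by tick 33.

completion order = C, E, H, B, G, A, F

t=0: ready={A,F} → run A
t=1: ready={A,C,F} → run C
t=2: ready={A,B,C,F} → run C
t=3: ready={A,B,C,F,H} → run C
t=4: ready={A,B,C,E,F,G,H} → run C
t=5: ready={A,B,E,F,G,H} → run E
t=6: ready={A,B,E,F,G,H} → run E
t=7: ready={A,B,E,F,G,H} → run E
t=8: ready={A,B,E,F,G,H} → run E
t=9: ready={A,B,F,G,H} → run H
t=10: ready={A,B,F,G,H} → run H
t=11: ready={A,B,F,G,H} → run H
t=12: ready={A,B,F,G,H} → run H
t=13: ready={A,B,F,G,H} → run H
t=14: ready={A,B,F,G} → run B
t=15: ready={A,B,F,G} → run B
t=16: ready={A,B,F,G} → run B
t=17: ready={A,B,F,G} → run B
t=18: ready={A,B,F,G} → run B
t=19: ready={A,B,F,G} → run B
t=20: ready={A,B,F,G} → run B
t=21: ready={A,B,F,G} → run B
t=22: ready={A,F,G} → run G
t=23: ready={A,F,G} → run G
t=24: ready={A,F,G} → run G
t=25: ready={A,F,G} → run G
t=26: ready={A,F} → run A
t=27: ready={F} → run F
t=28: ready={F} → run F
t=29: ready={F} → run F
t=30: (idle)
t=31: (idle)
t=32: (idle)
t=33: (idle)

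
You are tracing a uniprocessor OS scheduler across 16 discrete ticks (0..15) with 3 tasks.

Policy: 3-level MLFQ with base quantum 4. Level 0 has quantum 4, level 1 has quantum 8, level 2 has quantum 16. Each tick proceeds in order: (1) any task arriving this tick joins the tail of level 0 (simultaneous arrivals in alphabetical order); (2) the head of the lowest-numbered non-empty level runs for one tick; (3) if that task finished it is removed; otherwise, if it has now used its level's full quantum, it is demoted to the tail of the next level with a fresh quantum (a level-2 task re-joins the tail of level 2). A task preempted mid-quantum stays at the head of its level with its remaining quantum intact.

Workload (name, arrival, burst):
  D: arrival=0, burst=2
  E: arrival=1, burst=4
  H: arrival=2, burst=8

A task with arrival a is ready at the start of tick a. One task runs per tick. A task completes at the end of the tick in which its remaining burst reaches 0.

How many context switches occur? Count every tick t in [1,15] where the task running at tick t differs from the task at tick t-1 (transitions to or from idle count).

t=0: L0/L1/L2 = D/-/- → run D
t=1: L0/L1/L2 = DE/-/- → run D
t=2: L0/L1/L2 = EH/-/- → run E
t=3: L0/L1/L2 = EH/-/- → run E
t=4: L0/L1/L2 = EH/-/- → run E
t=5: L0/L1/L2 = EH/-/- → run E
t=6: L0/L1/L2 = H/-/- → run H
t=7: L0/L1/L2 = H/-/- → run H
t=8: L0/L1/L2 = H/-/- → run H
t=9: L0/L1/L2 = H/-/- → run H
t=10: L0/L1/L2 = -/H/- → run H
t=11: L0/L1/L2 = -/H/- → run H
t=12: L0/L1/L2 = -/H/- → run H
t=13: L0/L1/L2 = -/H/- → run H
t=14: (idle)
t=15: (idle)

context switches = 3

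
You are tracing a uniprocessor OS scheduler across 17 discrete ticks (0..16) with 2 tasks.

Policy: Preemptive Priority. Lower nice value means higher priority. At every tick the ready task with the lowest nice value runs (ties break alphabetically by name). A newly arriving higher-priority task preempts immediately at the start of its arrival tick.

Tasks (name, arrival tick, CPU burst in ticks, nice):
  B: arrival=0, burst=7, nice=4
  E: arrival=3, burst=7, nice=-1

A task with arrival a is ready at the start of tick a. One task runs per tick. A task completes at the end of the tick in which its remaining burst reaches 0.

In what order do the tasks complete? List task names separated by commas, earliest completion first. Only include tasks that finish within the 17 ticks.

t=0: ready={B} → run B
t=1: ready={B} → run B
t=2: ready={B} → run B
t=3: ready={B,E} → run E
t=4: ready={B,E} → run E
t=5: ready={B,E} → run E
t=6: ready={B,E} → run E
t=7: ready={B,E} → run E
t=8: ready={B,E} → run E
t=9: ready={B,E} → run E
t=10: ready={B} → run B
t=11: ready={B} → run B
t=12: ready={B} → run B
t=13: ready={B} → run B
t=14: (idle)
t=15: (idle)
t=16: (idle)

completion order = E, B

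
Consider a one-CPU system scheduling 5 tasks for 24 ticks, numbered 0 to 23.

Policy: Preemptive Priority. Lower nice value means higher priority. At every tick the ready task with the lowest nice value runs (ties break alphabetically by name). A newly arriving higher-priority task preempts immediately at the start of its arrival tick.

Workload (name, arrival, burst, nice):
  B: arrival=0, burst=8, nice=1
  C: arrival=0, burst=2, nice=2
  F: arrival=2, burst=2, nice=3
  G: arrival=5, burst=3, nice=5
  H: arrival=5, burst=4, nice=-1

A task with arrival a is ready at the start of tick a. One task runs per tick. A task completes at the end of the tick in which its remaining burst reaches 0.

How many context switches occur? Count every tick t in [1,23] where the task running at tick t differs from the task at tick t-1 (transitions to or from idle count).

context switches = 6

t=0: ready={B,C} → run B
t=1: ready={B,C} → run B
t=2: ready={B,C,F} → run B
t=3: ready={B,C,F} → run B
t=4: ready={B,C,F} → run B
t=5: ready={B,C,F,G,H} → run H
t=6: ready={B,C,F,G,H} → run H
t=7: ready={B,C,F,G,H} → run H
t=8: ready={B,C,F,G,H} → run H
t=9: ready={B,C,F,G} → run B
t=10: ready={B,C,F,G} → run B
t=11: ready={B,C,F,G} → run B
t=12: ready={C,F,G} → run C
t=13: ready={C,F,G} → run C
t=14: ready={F,G} → run F
t=15: ready={F,G} → run F
t=16: ready={G} → run G
t=17: ready={G} → run G
t=18: ready={G} → run G
t=19: (idle)
t=20: (idle)
t=21: (idle)
t=22: (idle)
t=23: (idle)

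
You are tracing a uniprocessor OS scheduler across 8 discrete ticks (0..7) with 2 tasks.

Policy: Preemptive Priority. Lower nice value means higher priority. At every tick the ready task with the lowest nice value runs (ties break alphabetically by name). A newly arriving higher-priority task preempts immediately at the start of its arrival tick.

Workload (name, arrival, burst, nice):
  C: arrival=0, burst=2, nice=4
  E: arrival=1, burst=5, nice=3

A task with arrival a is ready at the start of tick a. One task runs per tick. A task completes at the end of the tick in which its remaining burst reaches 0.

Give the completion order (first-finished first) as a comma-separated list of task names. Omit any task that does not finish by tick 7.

t=0: ready={C} → run C
t=1: ready={C,E} → run E
t=2: ready={C,E} → run E
t=3: ready={C,E} → run E
t=4: ready={C,E} → run E
t=5: ready={C,E} → run E
t=6: ready={C} → run C
t=7: (idle)

completion order = E, C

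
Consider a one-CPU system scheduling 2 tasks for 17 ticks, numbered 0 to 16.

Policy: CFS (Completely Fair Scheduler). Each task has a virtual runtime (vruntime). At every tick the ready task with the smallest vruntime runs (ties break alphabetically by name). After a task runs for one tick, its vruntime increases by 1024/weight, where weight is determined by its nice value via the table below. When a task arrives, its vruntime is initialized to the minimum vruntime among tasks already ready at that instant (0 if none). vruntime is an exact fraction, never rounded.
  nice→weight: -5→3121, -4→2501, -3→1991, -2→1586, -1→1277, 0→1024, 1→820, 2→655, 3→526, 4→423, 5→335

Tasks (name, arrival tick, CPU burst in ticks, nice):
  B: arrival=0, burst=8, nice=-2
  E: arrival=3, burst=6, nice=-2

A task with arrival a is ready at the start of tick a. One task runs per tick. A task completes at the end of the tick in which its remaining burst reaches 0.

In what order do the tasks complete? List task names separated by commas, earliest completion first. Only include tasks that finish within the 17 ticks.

completion order = B, E

t=0: vr[B=0] → run B
t=1: vr[B=512/793] → run B
t=2: vr[B=1024/793] → run B
t=3: vr[B=1536/793 E=1536/793] → run B
t=4: vr[B=2048/793 E=1536/793] → run E
t=5: vr[B=2048/793 E=2048/793] → run B
t=6: vr[B=2560/793 E=2048/793] → run E
t=7: vr[B=2560/793 E=2560/793] → run B
t=8: vr[B=3072/793 E=2560/793] → run E
t=9: vr[B=3072/793 E=3072/793] → run B
t=10: vr[B=3584/793 E=3072/793] → run E
t=11: vr[B=3584/793 E=3584/793] → run B
t=12: vr[E=3584/793] → run E
t=13: vr[E=4096/793] → run E
t=14: (idle)
t=15: (idle)
t=16: (idle)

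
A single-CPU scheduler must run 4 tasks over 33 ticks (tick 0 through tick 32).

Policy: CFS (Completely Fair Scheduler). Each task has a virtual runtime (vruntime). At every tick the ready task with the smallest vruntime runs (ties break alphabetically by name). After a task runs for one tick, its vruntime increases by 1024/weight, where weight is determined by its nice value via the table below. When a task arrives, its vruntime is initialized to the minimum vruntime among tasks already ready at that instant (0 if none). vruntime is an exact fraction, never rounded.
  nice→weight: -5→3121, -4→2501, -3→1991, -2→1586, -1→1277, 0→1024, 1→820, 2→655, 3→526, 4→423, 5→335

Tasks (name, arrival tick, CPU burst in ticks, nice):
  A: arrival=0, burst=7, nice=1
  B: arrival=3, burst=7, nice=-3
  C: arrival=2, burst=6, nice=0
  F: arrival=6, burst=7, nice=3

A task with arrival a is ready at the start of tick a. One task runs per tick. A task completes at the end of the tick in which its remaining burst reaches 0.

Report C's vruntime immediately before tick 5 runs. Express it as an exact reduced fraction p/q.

t=0: vr[A=0] → run A
t=1: vr[A=256/205] → run A
t=2: vr[A=512/205 C=512/205] → run A
t=3: vr[A=768/205 B=512/205 C=512/205] → run B
t=4: vr[A=768/205 B=1229312/408155 C=512/205] → run C
t=5: vr[A=768/205 B=1229312/408155 C=717/205] → run B
t=6: vr[A=768/205 B=1439232/408155 C=717/205 F=717/205] → run C
t=7: vr[A=768/205 B=1439232/408155 C=922/205 F=717/205] → run F
t=8: vr[A=768/205 B=1439232/408155 C=922/205 F=293531/53915] → run B
t=9: vr[A=768/205 B=1649152/408155 C=922/205 F=293531/53915] → run A
t=10: vr[A=1024/205 B=1649152/408155 C=922/205 F=293531/53915] → run B
t=11: vr[A=1024/205 B=1859072/408155 C=922/205 F=293531/53915] → run C
t=12: vr[A=1024/205 B=1859072/408155 C=1127/205 F=293531/53915] → run B
t=13: vr[A=1024/205 B=2068992/408155 C=1127/205 F=293531/53915] → run A
t=14: vr[A=256/41 B=2068992/408155 C=1127/205 F=293531/53915] → run B
t=15: vr[A=256/41 B=2278912/408155 C=1127/205 F=293531/53915] → run F
t=16: vr[A=256/41 B=2278912/408155 C=1127/205 F=398491/53915] → run C
t=17: vr[A=256/41 B=2278912/408155 C=1332/205 F=398491/53915] → run B
t=18: vr[A=256/41 C=1332/205 F=398491/53915] → run A
t=19: vr[A=1536/205 C=1332/205 F=398491/53915] → run C
t=20: vr[A=1536/205 C=1537/205 F=398491/53915] → run F
t=21: vr[A=1536/205 C=1537/205 F=503451/53915] → run A
t=22: vr[C=1537/205 F=503451/53915] → run C
t=23: vr[F=503451/53915] → run F
t=24: vr[F=608411/53915] → run F
t=25: vr[F=713371/53915] → run F
t=26: vr[F=818331/53915] → run F
t=27: (idle)
t=28: (idle)
t=29: (idle)
t=30: (idle)
t=31: (idle)
t=32: (idle)

vruntime(C, start of tick 5) = 717/205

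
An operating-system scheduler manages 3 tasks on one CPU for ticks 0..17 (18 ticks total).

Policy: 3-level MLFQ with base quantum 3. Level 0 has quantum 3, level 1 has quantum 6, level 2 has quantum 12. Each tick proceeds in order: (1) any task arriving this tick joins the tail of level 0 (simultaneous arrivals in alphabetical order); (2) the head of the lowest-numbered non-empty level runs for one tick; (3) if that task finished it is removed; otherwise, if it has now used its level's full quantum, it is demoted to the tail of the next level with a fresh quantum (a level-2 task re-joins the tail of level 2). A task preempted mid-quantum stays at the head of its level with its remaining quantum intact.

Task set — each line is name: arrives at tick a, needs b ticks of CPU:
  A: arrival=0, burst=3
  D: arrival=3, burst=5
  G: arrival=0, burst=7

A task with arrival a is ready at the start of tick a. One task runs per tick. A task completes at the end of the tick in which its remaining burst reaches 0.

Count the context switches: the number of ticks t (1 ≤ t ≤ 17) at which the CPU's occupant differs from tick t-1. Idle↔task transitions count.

t=0: L0/L1/L2 = AG/-/- → run A
t=1: L0/L1/L2 = AG/-/- → run A
t=2: L0/L1/L2 = AG/-/- → run A
t=3: L0/L1/L2 = GD/-/- → run G
t=4: L0/L1/L2 = GD/-/- → run G
t=5: L0/L1/L2 = GD/-/- → run G
t=6: L0/L1/L2 = D/G/- → run D
t=7: L0/L1/L2 = D/G/- → run D
t=8: L0/L1/L2 = D/G/- → run D
t=9: L0/L1/L2 = -/GD/- → run G
t=10: L0/L1/L2 = -/GD/- → run G
t=11: L0/L1/L2 = -/GD/- → run G
t=12: L0/L1/L2 = -/GD/- → run G
t=13: L0/L1/L2 = -/D/- → run D
t=14: L0/L1/L2 = -/D/- → run D
t=15: (idle)
t=16: (idle)
t=17: (idle)

context switches = 5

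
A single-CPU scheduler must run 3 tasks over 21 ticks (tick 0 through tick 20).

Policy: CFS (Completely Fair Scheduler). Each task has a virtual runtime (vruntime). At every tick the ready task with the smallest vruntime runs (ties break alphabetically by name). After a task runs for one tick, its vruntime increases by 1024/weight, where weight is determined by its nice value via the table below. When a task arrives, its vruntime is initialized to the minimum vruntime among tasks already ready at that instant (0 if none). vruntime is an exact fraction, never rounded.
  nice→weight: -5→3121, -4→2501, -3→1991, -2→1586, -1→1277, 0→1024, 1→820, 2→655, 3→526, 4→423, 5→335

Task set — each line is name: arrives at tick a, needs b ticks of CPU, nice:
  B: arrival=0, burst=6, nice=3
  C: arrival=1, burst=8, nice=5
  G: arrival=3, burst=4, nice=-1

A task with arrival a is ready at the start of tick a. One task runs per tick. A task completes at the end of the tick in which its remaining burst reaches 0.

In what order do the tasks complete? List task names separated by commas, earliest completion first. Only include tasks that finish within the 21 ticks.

t=0: vr[B=0] → run B
t=1: vr[B=512/263 C=512/263] → run B
t=2: vr[B=1024/263 C=512/263] → run C
t=3: vr[B=1024/263 C=440832/88105 G=1024/263] → run B
t=4: vr[B=1536/263 C=440832/88105 G=1024/263] → run G
t=5: vr[B=1536/263 C=440832/88105 G=1576960/335851] → run G
t=6: vr[B=1536/263 C=440832/88105 G=1846272/335851] → run C
t=7: vr[B=1536/263 C=710144/88105 G=1846272/335851] → run G
t=8: vr[B=1536/263 C=710144/88105 G=2115584/335851] → run B
t=9: vr[B=2048/263 C=710144/88105 G=2115584/335851] → run G
t=10: vr[B=2048/263 C=710144/88105] → run B
t=11: vr[B=2560/263 C=710144/88105] → run C
t=12: vr[B=2560/263 C=979456/88105] → run B
t=13: vr[C=979456/88105] → run C
t=14: vr[C=1248768/88105] → run C
t=15: vr[C=303616/17621] → run C
t=16: vr[C=1787392/88105] → run C
t=17: vr[C=2056704/88105] → run C
t=18: (idle)
t=19: (idle)
t=20: (idle)

completion order = G, B, C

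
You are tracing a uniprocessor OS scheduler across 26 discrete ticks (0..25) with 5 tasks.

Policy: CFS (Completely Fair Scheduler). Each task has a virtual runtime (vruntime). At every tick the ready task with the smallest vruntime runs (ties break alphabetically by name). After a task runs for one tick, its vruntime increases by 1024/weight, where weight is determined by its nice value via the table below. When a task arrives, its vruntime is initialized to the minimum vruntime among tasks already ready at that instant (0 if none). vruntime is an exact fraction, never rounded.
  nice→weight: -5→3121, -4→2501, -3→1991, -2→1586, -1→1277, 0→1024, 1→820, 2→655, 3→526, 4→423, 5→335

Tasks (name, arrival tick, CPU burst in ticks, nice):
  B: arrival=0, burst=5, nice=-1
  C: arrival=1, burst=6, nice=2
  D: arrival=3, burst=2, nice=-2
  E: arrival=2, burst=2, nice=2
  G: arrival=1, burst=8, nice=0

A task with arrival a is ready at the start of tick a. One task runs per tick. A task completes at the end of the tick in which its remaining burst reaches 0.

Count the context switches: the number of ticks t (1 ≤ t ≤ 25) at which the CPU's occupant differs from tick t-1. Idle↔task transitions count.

context switches = 21

t=0: vr[B=0] → run B
t=1: vr[B=1024/1277 C=1024/1277 G=1024/1277] → run B
t=2: vr[B=2048/1277 C=1024/1277 E=1024/1277 G=1024/1277] → run C
t=3: vr[B=2048/1277 C=1978368/836435 D=1024/1277 E=1024/1277 G=1024/1277] → run D
t=4: vr[B=2048/1277 C=1978368/836435 D=1465856/1012661 E=1024/1277 G=1024/1277] → run E
t=5: vr[B=2048/1277 C=1978368/836435 D=1465856/1012661 E=1978368/836435 G=1024/1277] → run G
t=6: vr[B=2048/1277 C=1978368/836435 D=1465856/1012661 E=1978368/836435 G=2301/1277] → run D
t=7: vr[B=2048/1277 C=1978368/836435 E=1978368/836435 G=2301/1277] → run B
t=8: vr[B=3072/1277 C=1978368/836435 E=1978368/836435 G=2301/1277] → run G
t=9: vr[B=3072/1277 C=1978368/836435 E=1978368/836435 G=3578/1277] → run C
t=10: vr[B=3072/1277 C=3286016/836435 E=1978368/836435 G=3578/1277] → run E
t=11: vr[B=3072/1277 C=3286016/836435 G=3578/1277] → run B
t=12: vr[B=4096/1277 C=3286016/836435 G=3578/1277] → run G
t=13: vr[B=4096/1277 C=3286016/836435 G=4855/1277] → run B
t=14: vr[C=3286016/836435 G=4855/1277] → run G
t=15: vr[C=3286016/836435 G=6132/1277] → run C
t=16: vr[C=4593664/836435 G=6132/1277] → run G
t=17: vr[C=4593664/836435 G=7409/1277] → run C
t=18: vr[C=5901312/836435 G=7409/1277] → run G
t=19: vr[C=5901312/836435 G=8686/1277] → run G
t=20: vr[C=5901312/836435 G=9963/1277] → run C
t=21: vr[C=1441792/167287 G=9963/1277] → run G
t=22: vr[C=1441792/167287] → run C
t=23: (idle)
t=24: (idle)
t=25: (idle)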